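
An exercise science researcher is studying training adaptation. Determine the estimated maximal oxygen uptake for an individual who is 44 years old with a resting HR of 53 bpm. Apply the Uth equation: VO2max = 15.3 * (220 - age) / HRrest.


HRmax = 220 - 44 = 176
VO2max = 15.3 * (176 / 53)
= 15.3 * 3.3208
= 50.81 mL/kg/min

50.81 mL/kg/min


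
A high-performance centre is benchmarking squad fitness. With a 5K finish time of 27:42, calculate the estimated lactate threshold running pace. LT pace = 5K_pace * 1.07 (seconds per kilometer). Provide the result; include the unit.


Race duration = 1662 s for 5 km
Average pace = 1662 / 5 = 332.4 s/km
LT pace = 332.4 * 1.07
= 355.67 s/km

355.67 s/km


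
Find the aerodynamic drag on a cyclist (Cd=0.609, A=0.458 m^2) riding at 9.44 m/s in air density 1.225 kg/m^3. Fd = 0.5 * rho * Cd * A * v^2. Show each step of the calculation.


Fd = 0.5 * 1.225 * 0.609 * 0.458 * 9.44^2
= 0.5 * 1.225 * 0.609 * 0.458 * 89.1136
= 15.224 N

15.224 N


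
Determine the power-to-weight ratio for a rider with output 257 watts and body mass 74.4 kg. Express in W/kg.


P/W = 257 / 74.4 = 3.454 W/kg

3.454 W/kg


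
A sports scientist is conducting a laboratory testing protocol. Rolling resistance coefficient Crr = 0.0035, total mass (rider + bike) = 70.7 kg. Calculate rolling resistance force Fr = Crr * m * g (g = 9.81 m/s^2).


Fr = Crr * m * g
= 0.0035 * 70.7 * 9.81
= 2.427 N

2.427 N


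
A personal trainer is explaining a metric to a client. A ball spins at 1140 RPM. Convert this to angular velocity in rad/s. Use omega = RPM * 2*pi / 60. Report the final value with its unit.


omega = 1140 * 2 * pi / 60
= 1140 * 6.28318531 / 60
= 7162.831 / 60
= 119.381 rad/s

119.381 rad/s


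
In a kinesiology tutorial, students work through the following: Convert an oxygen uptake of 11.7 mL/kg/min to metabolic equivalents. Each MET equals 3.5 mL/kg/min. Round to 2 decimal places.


One MET = 3.5 mL/kg/min
Number of METs = 11.7 / 3.5
= 3.34 METs

3.34 METs


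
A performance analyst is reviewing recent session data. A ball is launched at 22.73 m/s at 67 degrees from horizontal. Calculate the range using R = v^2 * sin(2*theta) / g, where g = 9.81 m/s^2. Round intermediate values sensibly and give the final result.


sin(2 * 67) = sin(134) = 0.71934
v^2 = 22.73^2 = 516.6529
R = 516.6529 * 0.71934 / 9.81
= 37.885 m

37.885 m


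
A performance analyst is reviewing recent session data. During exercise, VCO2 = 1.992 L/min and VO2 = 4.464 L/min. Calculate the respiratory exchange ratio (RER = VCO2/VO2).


RER = VCO2 / VO2
= 1.992 / 4.464
= 0.4462

0.4462


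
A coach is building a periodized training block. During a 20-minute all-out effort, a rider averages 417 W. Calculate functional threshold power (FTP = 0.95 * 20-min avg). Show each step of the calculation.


FTP = 0.95 * 417
= 396.15 W

396.15 W


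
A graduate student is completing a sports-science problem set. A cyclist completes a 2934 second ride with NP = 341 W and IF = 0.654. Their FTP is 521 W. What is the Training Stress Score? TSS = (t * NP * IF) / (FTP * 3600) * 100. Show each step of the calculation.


t * NP * IF = 2934 * 341 * 0.654 = 654323.076
FTP * 3600 = 1875600
TSS = (654323.076 / 1875600) * 100 = 34.89

34.89 TSS


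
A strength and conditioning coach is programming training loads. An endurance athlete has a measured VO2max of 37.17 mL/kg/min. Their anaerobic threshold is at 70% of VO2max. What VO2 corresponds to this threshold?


Anaerobic threshold VO2 = VO2max * 70%
= 37.17 * 0.7
= 26.02 mL/kg/min

26.02 mL/kg/min


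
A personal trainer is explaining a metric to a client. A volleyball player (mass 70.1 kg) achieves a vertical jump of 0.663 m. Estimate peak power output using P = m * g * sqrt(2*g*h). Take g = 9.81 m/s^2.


2 * g * h = 2 * 9.81 * 0.663 = 13.00806
sqrt(13.00806) = 3.606669 m/s
P = 70.1 * 9.81 * 3.606669 = 2480.24 W

2480.24 W


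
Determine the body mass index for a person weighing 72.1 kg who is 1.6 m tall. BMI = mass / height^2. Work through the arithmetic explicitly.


BMI = mass / height^2
= 72.1 / 1.6^2
= 72.1 / 2.56
= 28.16 kg/m^2

28.16 kg/m^2


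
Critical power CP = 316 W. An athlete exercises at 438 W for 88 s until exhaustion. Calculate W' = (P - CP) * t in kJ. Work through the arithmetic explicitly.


P - CP = 438 - 316 = 122 W
W' = 122 * 88 = 10736 J
= 10736 / 1000 = 10.736 kJ

10.736 kJ


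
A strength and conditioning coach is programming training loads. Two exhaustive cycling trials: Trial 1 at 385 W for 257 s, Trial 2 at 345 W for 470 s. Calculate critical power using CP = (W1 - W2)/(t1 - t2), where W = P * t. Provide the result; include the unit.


W1 = 385 * 257 = 98945 J
W2 = 345 * 470 = 162150 J
CP = (98945 - 162150) / (257 - 470)
= -63205 / -213
= 296.74 W

296.74 W


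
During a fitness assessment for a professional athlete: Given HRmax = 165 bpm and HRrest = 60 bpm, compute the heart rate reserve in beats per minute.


Heart rate reserve = maximum HR minus resting HR
HRR = 165 - 60 = 105 bpm

105 bpm


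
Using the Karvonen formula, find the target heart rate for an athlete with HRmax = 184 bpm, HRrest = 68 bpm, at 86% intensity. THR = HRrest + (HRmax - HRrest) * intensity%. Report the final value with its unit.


HRR = 184 - 68 = 116
THR = 68 + 116 * 0.86
= 68 + 99.76
= 167.76 bpm

167.76 bpm


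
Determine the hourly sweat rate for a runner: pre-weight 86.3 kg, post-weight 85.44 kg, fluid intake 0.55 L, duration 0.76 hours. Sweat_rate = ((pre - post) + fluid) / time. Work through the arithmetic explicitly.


Mass lost = 86.3 - 85.44 = 0.86 kg
Add fluid consumed: 0.86 + 0.55 = 1.41 L total sweat
Sweat rate = 1.41 / 0.76 = 1.855 L/h

1.855 L/h


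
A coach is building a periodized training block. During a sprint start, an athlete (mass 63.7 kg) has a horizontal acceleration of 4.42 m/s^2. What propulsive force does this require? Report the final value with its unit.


Propulsive force = mass * acceleration
= 63.7 kg * 4.42 m/s^2
= 281.55 N

281.55 N


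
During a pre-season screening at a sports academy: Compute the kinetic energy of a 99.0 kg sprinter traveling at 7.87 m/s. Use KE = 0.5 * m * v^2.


Velocity squared = 61.9369
KE = 0.5 * 99.0 * 61.9369 = 3065.88 J

3065.88 J


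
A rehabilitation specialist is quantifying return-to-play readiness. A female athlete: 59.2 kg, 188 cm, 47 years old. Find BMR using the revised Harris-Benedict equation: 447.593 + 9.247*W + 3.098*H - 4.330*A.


Intercept = 447.593
Weight contribution = 9.247 * 59.2 = 547.4224
Height contribution = 3.098 * 188 = 582.424
Age contribution = 4.33 * 47 = 203.51
BMR = 447.593 + 547.4224 + 582.424 - 203.51
= 1373.93 kcal/day

1373.93 kcal/day


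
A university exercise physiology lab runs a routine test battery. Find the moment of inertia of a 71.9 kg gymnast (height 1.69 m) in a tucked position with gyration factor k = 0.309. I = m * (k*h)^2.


Radius of gyration = 0.309 * 1.69 = 0.52221 m
I = 71.9 * 0.52221^2
= 71.9 * 0.272703
= 19.607 kg*m^2

19.607 kg*m^2


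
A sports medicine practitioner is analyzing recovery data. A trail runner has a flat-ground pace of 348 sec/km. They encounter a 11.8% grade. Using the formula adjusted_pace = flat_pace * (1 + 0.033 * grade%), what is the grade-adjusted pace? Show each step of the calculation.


Grade factor = 1 + 0.033 * 11.8 = 1.3894
Adjusted = 348 * 1.3894 = 483.51 sec/km

483.51 s/km


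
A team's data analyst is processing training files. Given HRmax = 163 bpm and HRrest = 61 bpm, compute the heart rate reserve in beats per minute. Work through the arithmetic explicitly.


Heart rate reserve = maximum HR minus resting HR
HRR = 163 - 61 = 102 bpm

102 bpm


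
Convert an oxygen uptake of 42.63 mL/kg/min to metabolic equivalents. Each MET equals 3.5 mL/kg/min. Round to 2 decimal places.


One MET = 3.5 mL/kg/min
Number of METs = 42.63 / 3.5
= 12.18 METs

12.18 METs


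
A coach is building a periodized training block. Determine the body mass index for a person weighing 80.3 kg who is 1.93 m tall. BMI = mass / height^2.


BMI = mass / height^2
= 80.3 / 1.93^2
= 80.3 / 3.7249
= 21.56 kg/m^2

21.56 kg/m^2


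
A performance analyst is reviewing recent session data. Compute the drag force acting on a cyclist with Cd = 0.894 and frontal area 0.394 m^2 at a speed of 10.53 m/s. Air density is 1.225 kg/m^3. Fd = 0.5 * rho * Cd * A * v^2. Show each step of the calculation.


Step 1: v^2 = 110.8809
Step 2: Fd = 0.5 * 1.225 * 0.894 * 0.394 * 110.8809
= 23.922 N

23.922 N


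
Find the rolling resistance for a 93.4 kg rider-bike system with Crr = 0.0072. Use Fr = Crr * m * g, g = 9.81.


m * g = 93.4 * 9.81 = 916.254 N
Fr = 0.0072 * 916.254 = 6.597 N

6.597 N


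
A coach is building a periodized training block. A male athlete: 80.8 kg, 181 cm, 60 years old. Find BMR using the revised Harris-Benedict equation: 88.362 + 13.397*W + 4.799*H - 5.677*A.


Intercept = 88.362
Weight contribution = 13.397 * 80.8 = 1082.4776
Height contribution = 4.799 * 181 = 868.619
Age contribution = 5.677 * 60 = 340.62
BMR = 88.362 + 1082.4776 + 868.619 - 340.62
= 1698.84 kcal/day

1698.84 kcal/day


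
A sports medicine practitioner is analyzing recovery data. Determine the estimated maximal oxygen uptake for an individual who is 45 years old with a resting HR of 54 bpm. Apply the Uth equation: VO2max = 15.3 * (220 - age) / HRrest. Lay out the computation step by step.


HRmax = 220 - 45 = 175
VO2max = 15.3 * (175 / 54)
= 15.3 * 3.2407
= 49.58 mL/kg/min

49.58 mL/kg/min


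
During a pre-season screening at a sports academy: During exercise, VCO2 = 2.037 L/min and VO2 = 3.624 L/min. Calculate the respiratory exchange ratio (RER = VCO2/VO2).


RER = VCO2 / VO2
= 2.037 / 3.624
= 0.5621

0.5621


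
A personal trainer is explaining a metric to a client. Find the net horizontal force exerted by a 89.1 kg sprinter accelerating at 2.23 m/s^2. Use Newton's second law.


Newton's second law: F = m * a
F = 89.1 * 2.23 = 198.69 N

198.69 N


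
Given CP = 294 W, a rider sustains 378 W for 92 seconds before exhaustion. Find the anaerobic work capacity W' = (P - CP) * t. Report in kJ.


Excess power = 378 - 294 = 84 W
Work above CP = 84 * 92 = 7728 J
W' = 7.728 kJ

7.728 kJ


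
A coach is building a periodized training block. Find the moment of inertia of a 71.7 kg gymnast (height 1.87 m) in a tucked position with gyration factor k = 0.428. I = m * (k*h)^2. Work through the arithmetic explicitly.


Radius of gyration = 0.428 * 1.87 = 0.80036 m
I = 71.7 * 0.80036^2
= 71.7 * 0.640576
= 45.929 kg*m^2

45.929 kg*m^2


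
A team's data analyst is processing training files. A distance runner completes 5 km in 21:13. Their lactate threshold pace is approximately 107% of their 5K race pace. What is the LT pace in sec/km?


Convert to seconds: 21 min 13 s = 1273 s
Pace per km = 1273 / 5 = 254.6 s/km
LT pace = 254.6 * 1.07 = 272.42 s/km

272.42 s/km


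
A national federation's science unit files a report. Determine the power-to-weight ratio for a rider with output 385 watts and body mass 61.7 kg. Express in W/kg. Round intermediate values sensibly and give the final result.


P/W = 385 / 61.7 = 6.24 W/kg

6.24 W/kg


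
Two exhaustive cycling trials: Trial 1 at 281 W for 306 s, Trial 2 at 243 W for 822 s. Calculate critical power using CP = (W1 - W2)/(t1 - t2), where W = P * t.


W1 = 281 * 306 = 85986 J
W2 = 243 * 822 = 199746 J
CP = (85986 - 199746) / (306 - 822)
= -113760 / -516
= 220.47 W

220.47 W


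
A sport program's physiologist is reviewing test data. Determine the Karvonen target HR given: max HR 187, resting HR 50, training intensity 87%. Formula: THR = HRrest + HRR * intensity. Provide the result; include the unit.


HRR = HRmax - HRrest = 187 - 50 = 137
THR = 50 + 137 * 0.87
= 169.19 bpm

169.19 bpm


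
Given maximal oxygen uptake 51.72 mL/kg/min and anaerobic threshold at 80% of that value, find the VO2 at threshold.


Percentage as decimal = 0.8
VO2 at AT = 51.72 * 0.8 = 41.38 mL/kg/min

41.38 mL/kg/min


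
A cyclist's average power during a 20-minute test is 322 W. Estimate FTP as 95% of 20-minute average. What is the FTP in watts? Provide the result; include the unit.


FTP = 20-min power * 0.95
= 322 * 0.95
= 305.9 W

305.9 W


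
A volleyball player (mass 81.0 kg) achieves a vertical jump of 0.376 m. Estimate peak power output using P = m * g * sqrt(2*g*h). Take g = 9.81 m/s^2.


2 * g * h = 2 * 9.81 * 0.376 = 7.37712
sqrt(7.37712) = 2.716085 m/s
P = 81.0 * 9.81 * 2.716085 = 2158.23 W

2158.23 W


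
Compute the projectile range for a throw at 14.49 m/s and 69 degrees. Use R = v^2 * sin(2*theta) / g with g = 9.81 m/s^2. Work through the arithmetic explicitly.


Two times the angle = 138 degrees
sin(138) = 0.669131
R = 209.9601 * 0.669131 / 9.81 = 14.321 m

14.321 m


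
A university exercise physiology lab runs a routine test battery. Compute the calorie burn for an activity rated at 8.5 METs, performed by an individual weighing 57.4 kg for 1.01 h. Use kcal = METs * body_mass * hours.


Product of METs and mass = 8.5 * 57.4 = 487.9
Total kcal = 487.9 * 1.01 = 492.78 kcal

492.78 kcal


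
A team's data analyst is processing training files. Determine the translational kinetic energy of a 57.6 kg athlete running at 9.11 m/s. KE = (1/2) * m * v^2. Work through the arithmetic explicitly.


KE = 0.5 * m * v^2
= 0.5 * 57.6 * 9.11^2
= 0.5 * 57.6 * 82.9921
= 2390.17 J

2390.17 J


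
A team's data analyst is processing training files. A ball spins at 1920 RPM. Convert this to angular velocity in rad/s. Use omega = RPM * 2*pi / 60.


omega = 1920 * 2 * pi / 60
= 1920 * 6.28318531 / 60
= 12063.716 / 60
= 201.062 rad/s

201.062 rad/s


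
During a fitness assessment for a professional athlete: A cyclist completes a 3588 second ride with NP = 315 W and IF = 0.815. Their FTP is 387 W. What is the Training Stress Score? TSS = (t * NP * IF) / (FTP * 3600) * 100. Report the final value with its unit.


t * NP * IF = 3588 * 315 * 0.815 = 921129.3
FTP * 3600 = 1393200
TSS = (921129.3 / 1393200) * 100 = 66.12

66.12 TSS


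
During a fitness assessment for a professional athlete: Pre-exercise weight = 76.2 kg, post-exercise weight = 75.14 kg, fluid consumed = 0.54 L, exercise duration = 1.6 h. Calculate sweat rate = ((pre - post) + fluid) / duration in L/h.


Weight loss = 76.2 - 75.14 = 1.06 kg (approx L)
Total sweat = 1.06 + 0.54 = 1.6 L
Sweat rate = 1.6 / 1.6 = 1.0 L/h

1.0 L/h


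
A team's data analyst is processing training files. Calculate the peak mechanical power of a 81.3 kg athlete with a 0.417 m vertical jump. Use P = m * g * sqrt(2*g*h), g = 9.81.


First, sqrt(2gh) = sqrt(2 * 9.81 * 0.417)
= sqrt(8.18154) = 2.860339 m/s
Power = 81.3 * 9.81 * 2.860339 = 2281.27 W

2281.27 W


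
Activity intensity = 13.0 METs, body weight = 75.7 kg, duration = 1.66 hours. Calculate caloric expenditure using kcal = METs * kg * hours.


kcal = 13.0 * 75.7 * 1.66
= 984.1 * 1.66
= 1633.61 kcal

1633.61 kcal


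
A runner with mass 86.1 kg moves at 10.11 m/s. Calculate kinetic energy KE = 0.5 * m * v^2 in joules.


v^2 = 10.11^2 = 102.2121
KE = 0.5 * 86.1 * 102.2121
= 4400.23 J

4400.23 J


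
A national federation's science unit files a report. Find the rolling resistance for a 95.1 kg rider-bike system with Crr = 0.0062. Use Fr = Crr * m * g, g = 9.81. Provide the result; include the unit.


m * g = 95.1 * 9.81 = 932.931 N
Fr = 0.0062 * 932.931 = 5.784 N

5.784 N


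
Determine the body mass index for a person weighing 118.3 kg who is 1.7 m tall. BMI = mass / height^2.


BMI = mass / height^2
= 118.3 / 1.7^2
= 118.3 / 2.89
= 40.93 kg/m^2

40.93 kg/m^2


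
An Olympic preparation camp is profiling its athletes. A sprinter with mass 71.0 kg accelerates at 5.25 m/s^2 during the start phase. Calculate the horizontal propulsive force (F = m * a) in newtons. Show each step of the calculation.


F = m * a
= 71.0 * 5.25
= 372.75 N

372.75 N


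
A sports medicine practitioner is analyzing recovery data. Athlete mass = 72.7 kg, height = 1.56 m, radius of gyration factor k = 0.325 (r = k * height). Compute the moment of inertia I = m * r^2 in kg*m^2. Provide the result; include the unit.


r = k * height = 0.325 * 1.56 = 0.507 m
r^2 = 0.507^2 = 0.257049
I = 72.7 * 0.257049 = 18.687 kg*m^2

18.687 kg*m^2


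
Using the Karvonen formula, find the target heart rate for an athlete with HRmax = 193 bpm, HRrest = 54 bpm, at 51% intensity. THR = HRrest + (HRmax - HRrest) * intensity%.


HRR = 193 - 54 = 139
THR = 54 + 139 * 0.51
= 54 + 70.89
= 124.89 bpm

124.89 bpm


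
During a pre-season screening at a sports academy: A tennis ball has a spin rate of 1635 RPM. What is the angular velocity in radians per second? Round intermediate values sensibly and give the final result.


Convert RPM to rad/s: multiply by 2*pi and divide by 60
omega = 1635 * 2 * pi / 60
= 171.217 rad/s

171.217 rad/s


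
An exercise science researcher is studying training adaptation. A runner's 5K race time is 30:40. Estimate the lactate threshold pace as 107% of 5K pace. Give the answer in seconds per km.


Total race time = 30*60 + 40 = 1840 seconds
5K pace = 1840 / 5 = 368.0 sec/km
LT pace = 368.0 * 1.07 = 393.76 sec/km

393.76 s/km


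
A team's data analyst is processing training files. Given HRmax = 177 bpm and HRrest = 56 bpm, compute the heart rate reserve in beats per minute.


Heart rate reserve = maximum HR minus resting HR
HRR = 177 - 56 = 121 bpm

121 bpm


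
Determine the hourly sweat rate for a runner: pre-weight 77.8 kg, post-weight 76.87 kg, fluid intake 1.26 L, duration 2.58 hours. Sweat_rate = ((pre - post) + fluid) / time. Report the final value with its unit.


Mass lost = 77.8 - 76.87 = 0.93 kg
Add fluid consumed: 0.93 + 1.26 = 2.19 L total sweat
Sweat rate = 2.19 / 2.58 = 0.849 L/h

0.849 L/h


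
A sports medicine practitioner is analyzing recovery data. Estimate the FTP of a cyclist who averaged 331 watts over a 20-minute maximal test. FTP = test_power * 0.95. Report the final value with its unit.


FTP = 331 * 0.95 = 314.45 W

314.45 W


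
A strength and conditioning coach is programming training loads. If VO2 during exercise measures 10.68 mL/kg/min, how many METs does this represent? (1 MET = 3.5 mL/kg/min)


METs = VO2 / 3.5 = 10.68 / 3.5 = 3.05

3.05 METs


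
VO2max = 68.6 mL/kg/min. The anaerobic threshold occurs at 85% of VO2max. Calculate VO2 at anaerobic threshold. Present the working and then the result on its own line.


AT fraction = 85 / 100 = 0.85
AT VO2 = 68.6 * 0.85
= 58.31 mL/kg/min

58.31 mL/kg/min


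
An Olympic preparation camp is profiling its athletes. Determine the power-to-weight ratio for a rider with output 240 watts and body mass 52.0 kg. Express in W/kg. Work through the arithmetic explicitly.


P/W = 240 / 52.0 = 4.615 W/kg

4.615 W/kg


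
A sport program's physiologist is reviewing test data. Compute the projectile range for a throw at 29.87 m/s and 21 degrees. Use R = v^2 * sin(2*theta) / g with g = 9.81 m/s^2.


Two times the angle = 42 degrees
sin(42) = 0.669131
R = 892.2169 * 0.669131 / 9.81 = 60.857 m

60.857 m


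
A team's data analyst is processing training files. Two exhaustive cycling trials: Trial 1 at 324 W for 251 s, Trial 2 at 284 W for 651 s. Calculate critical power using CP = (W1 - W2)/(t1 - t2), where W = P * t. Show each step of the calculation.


W1 = 324 * 251 = 81324 J
W2 = 284 * 651 = 184884 J
CP = (81324 - 184884) / (251 - 651)
= -103560 / -400
= 258.9 W

258.9 W


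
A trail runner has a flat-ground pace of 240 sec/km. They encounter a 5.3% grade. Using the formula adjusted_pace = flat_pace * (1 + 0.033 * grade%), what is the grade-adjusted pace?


Grade factor = 1 + 0.033 * 5.3 = 1.1749
Adjusted = 240 * 1.1749 = 281.98 sec/km

281.98 s/km


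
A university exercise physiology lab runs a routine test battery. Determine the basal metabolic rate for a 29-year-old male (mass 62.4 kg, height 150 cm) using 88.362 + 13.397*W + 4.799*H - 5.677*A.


BMR = 88.362 + 13.397*62.4 + 4.799*150 - 5.677*29
= 1479.55 kcal/day

1479.55 kcal/day


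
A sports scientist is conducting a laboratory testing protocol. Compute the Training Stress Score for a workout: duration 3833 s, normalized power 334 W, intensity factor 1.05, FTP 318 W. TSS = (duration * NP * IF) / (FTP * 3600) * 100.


Product = 3833 * 334 * 1.05 = 1344233.1
Base = 318 * 3600 = 1144800
TSS = 1344233.1 / 1144800 * 100 = 117.42

117.42 TSS


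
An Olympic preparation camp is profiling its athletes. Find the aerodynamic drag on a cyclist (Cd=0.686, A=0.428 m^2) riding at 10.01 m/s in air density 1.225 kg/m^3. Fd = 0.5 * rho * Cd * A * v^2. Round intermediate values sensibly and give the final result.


Fd = 0.5 * 1.225 * 0.686 * 0.428 * 10.01^2
= 0.5 * 1.225 * 0.686 * 0.428 * 100.2001
= 18.019 N

18.019 N


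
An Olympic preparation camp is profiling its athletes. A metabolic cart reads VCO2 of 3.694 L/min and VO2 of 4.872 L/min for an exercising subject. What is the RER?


RER = VCO2 / VO2 = 3.694 / 4.872 = 0.7582

0.7582


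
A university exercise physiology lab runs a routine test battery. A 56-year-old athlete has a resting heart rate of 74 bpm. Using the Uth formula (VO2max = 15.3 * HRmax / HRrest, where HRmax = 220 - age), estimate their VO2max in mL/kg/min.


HRmax = 220 - 56 = 164 bpm
Ratio = HRmax / HRrest = 164 / 74 = 2.2162
VO2max = 15.3 * 2.2162 = 33.91 mL/kg/min

33.91 mL/kg/min


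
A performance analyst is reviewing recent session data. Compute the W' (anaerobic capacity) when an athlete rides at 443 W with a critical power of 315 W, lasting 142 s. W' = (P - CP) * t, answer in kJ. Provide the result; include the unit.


Above-CP power = 128 W
Duration = 142 s
W' = 128 * 142 = 18176 J
Convert: 18176 / 1000 = 18.176 kJ

18.176 kJ


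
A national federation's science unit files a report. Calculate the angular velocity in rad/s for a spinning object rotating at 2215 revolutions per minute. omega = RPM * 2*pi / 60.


omega = RPM * 2*pi / 60
= 2215 * 6.28318531 / 60
= 231.954 rad/s

231.954 rad/s


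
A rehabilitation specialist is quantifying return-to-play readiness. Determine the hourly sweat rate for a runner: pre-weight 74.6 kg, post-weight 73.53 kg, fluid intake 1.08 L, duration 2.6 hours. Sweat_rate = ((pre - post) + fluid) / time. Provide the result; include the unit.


Mass lost = 74.6 - 73.53 = 1.07 kg
Add fluid consumed: 1.07 + 1.08 = 2.15 L total sweat
Sweat rate = 2.15 / 2.6 = 0.827 L/h

0.827 L/h


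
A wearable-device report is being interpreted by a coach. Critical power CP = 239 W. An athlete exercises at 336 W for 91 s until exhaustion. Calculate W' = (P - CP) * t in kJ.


P - CP = 336 - 239 = 97 W
W' = 97 * 91 = 8827 J
= 8827 / 1000 = 8.827 kJ

8.827 kJ


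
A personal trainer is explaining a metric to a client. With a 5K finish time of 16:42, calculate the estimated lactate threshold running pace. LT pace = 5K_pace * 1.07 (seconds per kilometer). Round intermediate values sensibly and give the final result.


Race duration = 1002 s for 5 km
Average pace = 1002 / 5 = 200.4 s/km
LT pace = 200.4 * 1.07
= 214.43 s/km

214.43 s/km


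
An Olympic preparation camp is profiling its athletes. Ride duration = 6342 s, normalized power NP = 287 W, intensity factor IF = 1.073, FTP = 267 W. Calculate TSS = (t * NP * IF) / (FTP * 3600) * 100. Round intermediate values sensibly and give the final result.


Numerator = 6342 * 287 * 1.073 = 1953025.242
Denominator = 267 * 3600 = 961200
TSS = 1953025.242 / 961200 * 100
= 203.19

203.19 TSS


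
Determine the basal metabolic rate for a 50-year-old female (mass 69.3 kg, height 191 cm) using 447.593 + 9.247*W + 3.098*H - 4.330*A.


BMR = 447.593 + 9.247*69.3 + 3.098*191 - 4.330*50
= 1463.63 kcal/day

1463.63 kcal/day


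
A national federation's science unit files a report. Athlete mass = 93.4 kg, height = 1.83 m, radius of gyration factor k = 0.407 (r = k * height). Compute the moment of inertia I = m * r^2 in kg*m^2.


r = k * height = 0.407 * 1.83 = 0.74481 m
r^2 = 0.74481^2 = 0.554742
I = 93.4 * 0.554742 = 51.813 kg*m^2

51.813 kg*m^2


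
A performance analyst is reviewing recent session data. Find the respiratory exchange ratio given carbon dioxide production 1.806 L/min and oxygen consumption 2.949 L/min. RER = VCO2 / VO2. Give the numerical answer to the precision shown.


VCO2 = 1.806 L/min
VO2 = 2.949 L/min
RER = 1.806 / 2.949 = 0.6124

0.6124


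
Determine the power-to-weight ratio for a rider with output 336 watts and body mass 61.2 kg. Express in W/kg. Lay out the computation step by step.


P/W = 336 / 61.2 = 5.49 W/kg

5.49 W/kg


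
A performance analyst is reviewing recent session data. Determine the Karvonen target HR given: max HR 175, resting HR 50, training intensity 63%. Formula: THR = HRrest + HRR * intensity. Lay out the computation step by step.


HRR = HRmax - HRrest = 175 - 50 = 125
THR = 50 + 125 * 0.63
= 128.75 bpm

128.75 bpm


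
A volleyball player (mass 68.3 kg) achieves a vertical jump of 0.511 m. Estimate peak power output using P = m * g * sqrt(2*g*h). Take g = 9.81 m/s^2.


2 * g * h = 2 * 9.81 * 0.511 = 10.02582
sqrt(10.02582) = 3.166358 m/s
P = 68.3 * 9.81 * 3.166358 = 2121.53 W

2121.53 W


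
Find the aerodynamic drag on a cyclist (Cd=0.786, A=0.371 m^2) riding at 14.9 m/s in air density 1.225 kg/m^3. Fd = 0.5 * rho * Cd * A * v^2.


Fd = 0.5 * 1.225 * 0.786 * 0.371 * 14.9^2
= 0.5 * 1.225 * 0.786 * 0.371 * 222.01
= 39.653 N

39.653 N


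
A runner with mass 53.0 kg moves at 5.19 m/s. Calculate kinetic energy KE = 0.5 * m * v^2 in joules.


v^2 = 5.19^2 = 26.9361
KE = 0.5 * 53.0 * 26.9361
= 713.81 J

713.81 J


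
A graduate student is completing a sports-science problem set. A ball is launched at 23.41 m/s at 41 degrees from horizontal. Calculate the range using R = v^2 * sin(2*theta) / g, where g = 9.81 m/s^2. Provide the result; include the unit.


sin(2 * 41) = sin(82) = 0.990268
v^2 = 23.41^2 = 548.0281
R = 548.0281 * 0.990268 / 9.81
= 55.321 m

55.321 m


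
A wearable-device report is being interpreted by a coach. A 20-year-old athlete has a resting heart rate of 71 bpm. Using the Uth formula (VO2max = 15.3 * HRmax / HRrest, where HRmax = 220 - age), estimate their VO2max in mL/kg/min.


HRmax = 220 - 20 = 200 bpm
Ratio = HRmax / HRrest = 200 / 71 = 2.8169
VO2max = 15.3 * 2.8169 = 43.1 mL/kg/min

43.1 mL/kg/min


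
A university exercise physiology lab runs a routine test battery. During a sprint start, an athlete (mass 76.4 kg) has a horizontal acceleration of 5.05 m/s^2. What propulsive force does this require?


Propulsive force = mass * acceleration
= 76.4 kg * 5.05 m/s^2
= 385.82 N

385.82 N


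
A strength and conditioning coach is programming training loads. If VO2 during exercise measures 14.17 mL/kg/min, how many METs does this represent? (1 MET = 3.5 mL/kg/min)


METs = VO2 / 3.5 = 14.17 / 3.5 = 4.05

4.05 METs


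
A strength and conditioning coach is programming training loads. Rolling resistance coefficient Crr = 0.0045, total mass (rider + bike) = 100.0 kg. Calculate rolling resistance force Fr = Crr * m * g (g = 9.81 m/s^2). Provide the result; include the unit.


Fr = Crr * m * g
= 0.0045 * 100.0 * 9.81
= 4.415 N

4.415 N


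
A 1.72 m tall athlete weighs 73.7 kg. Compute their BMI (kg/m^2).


height^2 = 2.9584 m^2
BMI = 73.7 / 2.9584 = 24.91 kg/m^2

24.91 kg/m^2


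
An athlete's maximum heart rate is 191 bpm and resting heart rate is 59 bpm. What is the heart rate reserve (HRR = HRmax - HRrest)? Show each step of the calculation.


HRR = HRmax - HRrest
= 191 - 59
= 132 bpm

132 bpm


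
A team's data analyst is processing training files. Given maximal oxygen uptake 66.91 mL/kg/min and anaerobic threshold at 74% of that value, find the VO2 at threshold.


Percentage as decimal = 0.74
VO2 at AT = 66.91 * 0.74 = 49.51 mL/kg/min

49.51 mL/kg/min


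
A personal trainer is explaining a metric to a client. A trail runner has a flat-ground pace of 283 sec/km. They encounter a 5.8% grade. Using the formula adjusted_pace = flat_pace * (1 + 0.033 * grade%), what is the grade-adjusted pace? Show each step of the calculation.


Grade factor = 1 + 0.033 * 5.8 = 1.1914
Adjusted = 283 * 1.1914 = 337.17 sec/km

337.17 s/km


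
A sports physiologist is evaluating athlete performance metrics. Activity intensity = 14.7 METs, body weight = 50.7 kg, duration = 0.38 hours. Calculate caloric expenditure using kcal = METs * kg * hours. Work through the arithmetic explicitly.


kcal = 14.7 * 50.7 * 0.38
= 745.29 * 0.38
= 283.21 kcal

283.21 kcal


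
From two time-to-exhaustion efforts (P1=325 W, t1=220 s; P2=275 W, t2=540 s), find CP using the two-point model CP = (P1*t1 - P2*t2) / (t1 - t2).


Work in trial 1 = 71500 J
Work in trial 2 = 148500 J
Delta work = -77000 J
Delta time = -320 s
CP = -77000 / -320 = 240.63 W

240.63 W


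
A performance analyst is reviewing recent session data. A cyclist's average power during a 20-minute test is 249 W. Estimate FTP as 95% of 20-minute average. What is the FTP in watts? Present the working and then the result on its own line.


FTP = 20-min power * 0.95
= 249 * 0.95
= 236.55 W

236.55 W


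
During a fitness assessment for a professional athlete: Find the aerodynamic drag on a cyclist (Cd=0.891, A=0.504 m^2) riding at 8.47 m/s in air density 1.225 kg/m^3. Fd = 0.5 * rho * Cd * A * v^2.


Fd = 0.5 * 1.225 * 0.891 * 0.504 * 8.47^2
= 0.5 * 1.225 * 0.891 * 0.504 * 71.7409
= 19.732 N

19.732 N


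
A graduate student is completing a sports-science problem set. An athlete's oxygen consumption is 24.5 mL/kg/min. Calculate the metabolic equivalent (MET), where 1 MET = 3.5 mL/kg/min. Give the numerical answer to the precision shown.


MET = VO2 / 3.5
= 24.5 / 3.5
= 7.0 METs

7.0 METs


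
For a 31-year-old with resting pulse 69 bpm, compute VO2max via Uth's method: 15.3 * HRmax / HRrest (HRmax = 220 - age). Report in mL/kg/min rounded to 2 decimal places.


Step 1: HRmax = 220 - 31 = 189 bpm
Step 2: Ratio = 189 / 69 = 2.7391
Step 3: VO2max = 15.3 * 2.7391 = 41.91 mL/kg/min

41.91 mL/kg/min


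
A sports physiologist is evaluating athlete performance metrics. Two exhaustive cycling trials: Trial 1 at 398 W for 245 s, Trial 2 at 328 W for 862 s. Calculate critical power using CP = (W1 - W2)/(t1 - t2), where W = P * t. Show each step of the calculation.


W1 = 398 * 245 = 97510 J
W2 = 328 * 862 = 282736 J
CP = (97510 - 282736) / (245 - 862)
= -185226 / -617
= 300.2 W

300.2 W


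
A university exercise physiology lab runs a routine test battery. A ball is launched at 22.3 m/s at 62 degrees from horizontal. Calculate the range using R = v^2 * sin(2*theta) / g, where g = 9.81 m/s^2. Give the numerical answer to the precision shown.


sin(2 * 62) = sin(124) = 0.829038
v^2 = 22.3^2 = 497.29
R = 497.29 * 0.829038 / 9.81
= 42.026 m

42.026 m


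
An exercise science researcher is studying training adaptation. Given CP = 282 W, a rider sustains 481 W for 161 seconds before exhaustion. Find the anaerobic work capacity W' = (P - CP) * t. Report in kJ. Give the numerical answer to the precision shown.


Excess power = 481 - 282 = 199 W
Work above CP = 199 * 161 = 32039 J
W' = 32.039 kJ

32.039 kJ


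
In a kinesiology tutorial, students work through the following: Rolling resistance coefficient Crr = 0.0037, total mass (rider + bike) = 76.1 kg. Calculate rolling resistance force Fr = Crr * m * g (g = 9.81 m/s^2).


Fr = Crr * m * g
= 0.0037 * 76.1 * 9.81
= 2.762 N

2.762 N


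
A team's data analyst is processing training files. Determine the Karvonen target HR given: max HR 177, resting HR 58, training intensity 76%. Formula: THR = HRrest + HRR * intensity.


HRR = HRmax - HRrest = 177 - 58 = 119
THR = 58 + 119 * 0.76
= 148.44 bpm

148.44 bpm


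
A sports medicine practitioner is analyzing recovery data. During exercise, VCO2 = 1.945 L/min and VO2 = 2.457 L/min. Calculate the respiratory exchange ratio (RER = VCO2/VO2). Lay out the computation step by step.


RER = VCO2 / VO2
= 1.945 / 2.457
= 0.7916

0.7916


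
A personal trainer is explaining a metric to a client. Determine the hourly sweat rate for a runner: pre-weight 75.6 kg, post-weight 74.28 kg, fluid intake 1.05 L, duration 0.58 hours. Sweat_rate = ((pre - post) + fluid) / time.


Mass lost = 75.6 - 74.28 = 1.32 kg
Add fluid consumed: 1.32 + 1.05 = 2.37 L total sweat
Sweat rate = 2.37 / 0.58 = 4.086 L/h

4.086 L/h


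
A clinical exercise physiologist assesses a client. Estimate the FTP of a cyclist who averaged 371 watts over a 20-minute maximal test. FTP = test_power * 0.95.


FTP = 371 * 0.95 = 352.45 W

352.45 W


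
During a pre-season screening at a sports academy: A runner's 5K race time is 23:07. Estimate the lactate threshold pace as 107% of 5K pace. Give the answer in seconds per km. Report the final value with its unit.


Total race time = 23*60 + 7 = 1387 seconds
5K pace = 1387 / 5 = 277.4 sec/km
LT pace = 277.4 * 1.07 = 296.82 sec/km

296.82 s/km


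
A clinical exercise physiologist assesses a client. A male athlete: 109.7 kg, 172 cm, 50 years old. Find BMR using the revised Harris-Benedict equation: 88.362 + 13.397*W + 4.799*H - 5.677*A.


Intercept = 88.362
Weight contribution = 13.397 * 109.7 = 1469.6509
Height contribution = 4.799 * 172 = 825.428
Age contribution = 5.677 * 50 = 283.85
BMR = 88.362 + 1469.6509 + 825.428 - 283.85
= 2099.59 kcal/day

2099.59 kcal/day


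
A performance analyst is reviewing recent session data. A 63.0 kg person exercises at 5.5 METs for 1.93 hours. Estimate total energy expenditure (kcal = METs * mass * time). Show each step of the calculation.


Energy = METs * mass(kg) * time(h)
= 5.5 * 63.0 * 1.93
= 668.75 kcal

668.75 kcal


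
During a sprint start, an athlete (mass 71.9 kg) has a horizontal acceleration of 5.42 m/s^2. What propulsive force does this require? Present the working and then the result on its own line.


Propulsive force = mass * acceleration
= 71.9 kg * 5.42 m/s^2
= 389.7 N

389.7 N


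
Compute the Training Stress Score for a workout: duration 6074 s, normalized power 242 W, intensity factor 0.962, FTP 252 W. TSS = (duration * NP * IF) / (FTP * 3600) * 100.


Product = 6074 * 242 * 0.962 = 1414051.496
Base = 252 * 3600 = 907200
TSS = 1414051.496 / 907200 * 100 = 155.87

155.87 TSS


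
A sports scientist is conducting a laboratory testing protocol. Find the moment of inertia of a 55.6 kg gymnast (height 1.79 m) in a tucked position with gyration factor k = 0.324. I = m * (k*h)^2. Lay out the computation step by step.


Radius of gyration = 0.324 * 1.79 = 0.57996 m
I = 55.6 * 0.57996^2
= 55.6 * 0.336354
= 18.701 kg*m^2

18.701 kg*m^2


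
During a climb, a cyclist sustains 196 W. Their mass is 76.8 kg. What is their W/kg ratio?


Power-to-weight = 196 W / 76.8 kg
= 2.552 W/kg

2.552 W/kg


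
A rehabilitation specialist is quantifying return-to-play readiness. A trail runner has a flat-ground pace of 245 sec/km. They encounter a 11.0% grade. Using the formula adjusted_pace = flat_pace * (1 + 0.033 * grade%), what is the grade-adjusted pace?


Grade factor = 1 + 0.033 * 11.0 = 1.363
Adjusted = 245 * 1.363 = 333.94 sec/km

333.94 s/km


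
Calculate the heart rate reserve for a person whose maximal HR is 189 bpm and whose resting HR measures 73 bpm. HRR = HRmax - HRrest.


HRmax = 189 bpm
HRrest = 73 bpm
HRR = 189 - 73 = 116 bpm

116 bpm


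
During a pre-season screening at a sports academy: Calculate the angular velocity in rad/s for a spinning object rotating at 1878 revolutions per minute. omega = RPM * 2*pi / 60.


omega = RPM * 2*pi / 60
= 1878 * 6.28318531 / 60
= 196.664 rad/s

196.664 rad/s


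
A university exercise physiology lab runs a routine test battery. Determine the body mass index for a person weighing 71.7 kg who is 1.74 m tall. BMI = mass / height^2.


BMI = mass / height^2
= 71.7 / 1.74^2
= 71.7 / 3.0276
= 23.68 kg/m^2

23.68 kg/m^2


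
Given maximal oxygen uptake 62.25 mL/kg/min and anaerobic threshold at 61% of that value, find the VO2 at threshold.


Percentage as decimal = 0.61
VO2 at AT = 62.25 * 0.61 = 37.97 mL/kg/min

37.97 mL/kg/min


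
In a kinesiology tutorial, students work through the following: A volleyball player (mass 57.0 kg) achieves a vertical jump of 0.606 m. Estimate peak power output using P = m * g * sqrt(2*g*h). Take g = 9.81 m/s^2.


2 * g * h = 2 * 9.81 * 0.606 = 11.88972
sqrt(11.88972) = 3.448147 m/s
P = 57.0 * 9.81 * 3.448147 = 1928.1 W

1928.1 W


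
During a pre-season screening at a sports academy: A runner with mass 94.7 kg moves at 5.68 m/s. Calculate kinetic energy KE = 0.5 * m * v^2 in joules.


v^2 = 5.68^2 = 32.2624
KE = 0.5 * 94.7 * 32.2624
= 1527.62 J

1527.62 J


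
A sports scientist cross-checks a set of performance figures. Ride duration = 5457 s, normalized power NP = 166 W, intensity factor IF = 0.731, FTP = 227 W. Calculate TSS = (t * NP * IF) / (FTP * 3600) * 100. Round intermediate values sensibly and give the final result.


Numerator = 5457 * 166 * 0.731 = 662185.122
Denominator = 227 * 3600 = 817200
TSS = 662185.122 / 817200 * 100
= 81.03

81.03 TSS


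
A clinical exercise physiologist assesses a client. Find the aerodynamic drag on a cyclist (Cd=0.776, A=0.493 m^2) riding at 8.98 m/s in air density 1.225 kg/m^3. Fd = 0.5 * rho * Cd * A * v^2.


Fd = 0.5 * 1.225 * 0.776 * 0.493 * 8.98^2
= 0.5 * 1.225 * 0.776 * 0.493 * 80.6404
= 18.896 N

18.896 N


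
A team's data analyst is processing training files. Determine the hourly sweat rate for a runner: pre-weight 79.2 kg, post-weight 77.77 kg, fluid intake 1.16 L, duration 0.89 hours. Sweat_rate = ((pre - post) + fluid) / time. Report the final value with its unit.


Mass lost = 79.2 - 77.77 = 1.43 kg
Add fluid consumed: 1.43 + 1.16 = 2.59 L total sweat
Sweat rate = 2.59 / 0.89 = 2.91 L/h

2.91 L/h


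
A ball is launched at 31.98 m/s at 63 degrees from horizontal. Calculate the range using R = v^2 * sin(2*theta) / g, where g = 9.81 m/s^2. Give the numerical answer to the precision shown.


sin(2 * 63) = sin(126) = 0.809017
v^2 = 31.98^2 = 1022.7204
R = 1022.7204 * 0.809017 / 9.81
= 84.342 m

84.342 m


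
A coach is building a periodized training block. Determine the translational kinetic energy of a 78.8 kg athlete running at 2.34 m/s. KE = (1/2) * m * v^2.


KE = 0.5 * m * v^2
= 0.5 * 78.8 * 2.34^2
= 0.5 * 78.8 * 5.4756
= 215.74 J

215.74 J


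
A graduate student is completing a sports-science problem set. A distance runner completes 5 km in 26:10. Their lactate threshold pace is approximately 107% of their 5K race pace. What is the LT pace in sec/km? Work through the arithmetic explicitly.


Convert to seconds: 26 min 10 s = 1570 s
Pace per km = 1570 / 5 = 314.0 s/km
LT pace = 314.0 * 1.07 = 335.98 s/km

335.98 s/km


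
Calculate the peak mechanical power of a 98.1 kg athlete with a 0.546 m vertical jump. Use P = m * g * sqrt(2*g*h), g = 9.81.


First, sqrt(2gh) = sqrt(2 * 9.81 * 0.546)
= sqrt(10.71252) = 3.272999 m/s
Power = 98.1 * 9.81 * 3.272999 = 3149.81 W

3149.81 W


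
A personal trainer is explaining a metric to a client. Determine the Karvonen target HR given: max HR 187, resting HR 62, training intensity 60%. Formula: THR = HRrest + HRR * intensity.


HRR = HRmax - HRrest = 187 - 62 = 125
THR = 62 + 125 * 0.6
= 137.0 bpm

137.0 bpm


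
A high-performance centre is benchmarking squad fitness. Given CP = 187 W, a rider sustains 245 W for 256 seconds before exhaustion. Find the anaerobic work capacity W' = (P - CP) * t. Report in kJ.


Excess power = 245 - 187 = 58 W
Work above CP = 58 * 256 = 14848 J
W' = 14.848 kJ

14.848 kJ
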